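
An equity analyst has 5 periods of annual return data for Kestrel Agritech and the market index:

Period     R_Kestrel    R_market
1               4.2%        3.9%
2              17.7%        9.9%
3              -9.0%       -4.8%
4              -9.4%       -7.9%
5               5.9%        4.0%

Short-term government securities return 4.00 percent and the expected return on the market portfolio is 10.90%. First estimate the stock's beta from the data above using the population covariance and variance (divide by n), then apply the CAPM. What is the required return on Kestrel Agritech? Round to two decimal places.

14.64%

Mean R_i = (4.2 + 17.7 − 9.0 − 9.4 + 5.9) / 5 = 1.8800%
Mean R_m = (3.9 + 9.9 − 4.8 − 7.9 + 4.0) / 5 = 1.0200%
Σ(R_i − R̄_i)(R_m − R̄_m) = 323.0820  ⇒  Cov = 323.0820 / 5 = 64.6164
Σ(R_m − R̄_m)² = 209.4680  ⇒  Var(R_m) = 209.4680 / 5 = 41.8936
β = Cov / Var(R_m) = 64.6164 / 41.8936 = 1.5424
MRP = 10.90% − 4.00% = 6.90%
E(R) = R_f + β × MRP = 4.00% + 1.5424 × 6.90% = 14.64%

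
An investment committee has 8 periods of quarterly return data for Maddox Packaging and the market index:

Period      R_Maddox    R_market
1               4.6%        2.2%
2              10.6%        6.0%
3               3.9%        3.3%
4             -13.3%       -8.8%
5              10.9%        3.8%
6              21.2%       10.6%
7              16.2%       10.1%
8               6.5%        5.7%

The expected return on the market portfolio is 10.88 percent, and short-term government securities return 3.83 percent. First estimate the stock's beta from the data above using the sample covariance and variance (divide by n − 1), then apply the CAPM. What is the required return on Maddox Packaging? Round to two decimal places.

Mean R_i = (4.6 + 10.6 + 3.9 − 13.3 + 10.9 + 21.2 + 16.2 + 6.5) / 8 = 7.5750%
Mean R_m = (2.2 + 6.0 + 3.3 − 8.8 + 3.8 + 10.6 + 10.1 + 5.7) / 8 = 4.1125%
Σ(R_i − R̄_i)(R_m − R̄_m) = 421.2225  ⇒  Cov = 421.2225 / 7 = 60.1746
Σ(R_m − R̄_m)² = 255.1688  ⇒  Var(R_m) = 255.1688 / 7 = 36.4527
β = Cov / Var(R_m) = 60.1746 / 36.4527 = 1.6508
MRP = 10.88% − 3.83% = 7.05%
E(R) = R_f + β × MRP = 3.83% + 1.6508 × 7.05% = 15.47%

15.47%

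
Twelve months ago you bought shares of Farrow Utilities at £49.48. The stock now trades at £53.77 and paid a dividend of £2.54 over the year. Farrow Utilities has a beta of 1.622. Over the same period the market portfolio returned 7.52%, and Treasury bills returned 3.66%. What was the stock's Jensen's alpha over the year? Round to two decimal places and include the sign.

Realised HPR = (P1 + D1 − P0) / P0 = (53.77 + 2.54 − 49.48) / 49.48 = 6.83 / 49.48 = 13.8036%
MRP = 7.52% − 3.66% = 3.86%
CAPM required = R_f + β·MRP = 3.66% + 1.622 × 3.86% = 9.92092%
α = realised − required = 13.8036% − 9.92092% = +3.88%

+3.88%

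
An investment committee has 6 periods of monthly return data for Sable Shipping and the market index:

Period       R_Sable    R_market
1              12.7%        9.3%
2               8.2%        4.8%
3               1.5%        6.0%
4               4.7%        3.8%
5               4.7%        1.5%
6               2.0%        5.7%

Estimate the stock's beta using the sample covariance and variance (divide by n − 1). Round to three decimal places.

Mean R_i = (12.7 + 8.2 + 1.5 + 4.7 + 4.7 + 2.0) / 6 = 5.6333%
Mean R_m = (9.3 + 4.8 + 6.0 + 3.8 + 1.5 + 5.7) / 6 = 5.1833%
Σ(R_i − R̄_i)(R_m − R̄_m) = 27.5833  ⇒  Cov = 27.5833 / 5 = 5.5167
Σ(R_m − R̄_m)² = 33.5083  ⇒  Var(R_m) = 33.5083 / 5 = 6.7017
β = Cov / Var(R_m) = 5.5167 / 6.7017 = 0.8232

0.823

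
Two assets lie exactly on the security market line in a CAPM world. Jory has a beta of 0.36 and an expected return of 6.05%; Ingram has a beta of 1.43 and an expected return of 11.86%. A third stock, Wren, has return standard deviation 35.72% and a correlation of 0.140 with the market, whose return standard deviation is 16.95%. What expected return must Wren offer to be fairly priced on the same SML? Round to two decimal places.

MRP = (11.86% − 6.05%) / (1.43 − 0.36) = 5.4299%
R_f = 6.05% − 0.36 × 5.4299% = 4.0952%
β_Wren = ρ·σ_i/σ_m = 0.140 × 35.72 / 16.95 = 0.2950
E(R_Wren) = R_f + β × MRP = 4.0952% + 0.2950 × 5.4299% = 5.70%

5.70%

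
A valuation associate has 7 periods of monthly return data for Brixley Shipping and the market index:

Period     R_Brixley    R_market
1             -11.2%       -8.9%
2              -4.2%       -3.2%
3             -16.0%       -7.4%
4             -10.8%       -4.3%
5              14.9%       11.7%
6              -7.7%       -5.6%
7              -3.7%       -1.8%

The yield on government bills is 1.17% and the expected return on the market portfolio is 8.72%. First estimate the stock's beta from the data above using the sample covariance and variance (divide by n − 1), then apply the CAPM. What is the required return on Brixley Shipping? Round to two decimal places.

11.81%

Mean R_i = (-11.2 − 4.2 − 16.0 − 10.8 + 14.9 − 7.7 − 3.7) / 7 = -5.5286%
Mean R_m = (-8.9 − 3.2 − 7.4 − 4.3 + 11.7 − 5.6 − 1.8) / 7 = -2.7857%
Σ(R_i − R̄_i)(R_m − R̄_m) = 394.2629  ⇒  Cov = 394.2629 / 6 = 65.7105
Σ(R_m − R̄_m)² = 279.8686  ⇒  Var(R_m) = 279.8686 / 6 = 46.6448
β = Cov / Var(R_m) = 65.7105 / 46.6448 = 1.4087
MRP = 8.72% − 1.17% = 7.55%
E(R) = R_f + β × MRP = 1.17% + 1.4087 × 7.55% = 11.81%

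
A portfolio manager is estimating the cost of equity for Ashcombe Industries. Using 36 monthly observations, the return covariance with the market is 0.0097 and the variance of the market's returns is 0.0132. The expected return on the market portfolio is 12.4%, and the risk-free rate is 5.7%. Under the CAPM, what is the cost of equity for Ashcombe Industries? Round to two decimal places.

10.62%

β = Cov(R_i, R_m) / Var(R_m) = 0.0097 / 0.0132 = 0.7348
MRP = 12.4% − 5.7% = 6.70%
E(R) = R_f + β × MRP = 5.7% + 0.7348 × 6.7% = 10.62%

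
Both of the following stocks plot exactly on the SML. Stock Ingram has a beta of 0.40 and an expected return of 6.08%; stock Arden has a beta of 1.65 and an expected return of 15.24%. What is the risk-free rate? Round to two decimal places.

3.15%

Both satisfy E(R) = R_f + β·MRP, so the slope of the SML is
MRP = (15.24% − 6.08%) / (1.65 − 0.40) = 9.16% / 1.25 = 7.3280%
R_f = E(R_Ingram) − β_Ingram·MRP = 6.08% − 0.40 × 7.3280% = 3.1488%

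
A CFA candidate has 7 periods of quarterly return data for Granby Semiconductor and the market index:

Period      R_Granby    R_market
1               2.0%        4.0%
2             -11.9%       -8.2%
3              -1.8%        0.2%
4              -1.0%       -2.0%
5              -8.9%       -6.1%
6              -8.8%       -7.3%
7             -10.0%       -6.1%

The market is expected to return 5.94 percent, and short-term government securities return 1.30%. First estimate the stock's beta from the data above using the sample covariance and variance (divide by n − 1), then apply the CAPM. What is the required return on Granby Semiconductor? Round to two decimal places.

Mean R_i = (2.0 − 11.9 − 1.8 − 1.0 − 8.9 − 8.8 − 10.0) / 7 = -5.7714%
Mean R_m = (4.0 − 8.2 + 0.2 − 2.0 − 6.1 − 7.3 − 6.1) / 7 = -3.6429%
Σ(R_i − R̄_i)(R_m − R̄_m) = 139.5786  ⇒  Cov = 139.5786 / 6 = 23.2631
Σ(R_m − R̄_m)² = 122.0971  ⇒  Var(R_m) = 122.0971 / 6 = 20.3495
β = Cov / Var(R_m) = 23.2631 / 20.3495 = 1.1432
MRP = 5.94% − 1.30% = 4.64%
E(R) = R_f + β × MRP = 1.30% + 1.1432 × 4.64% = 6.60%

6.60%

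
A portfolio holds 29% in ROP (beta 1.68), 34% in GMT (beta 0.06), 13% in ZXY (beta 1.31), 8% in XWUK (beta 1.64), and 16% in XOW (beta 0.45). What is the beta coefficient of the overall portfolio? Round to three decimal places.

β_P = Σ w_i β_i = 0.29×1.68 + 0.34×0.06 + 0.13×1.31 + 0.08×1.64 + 0.16×0.45 = 0.8811

0.881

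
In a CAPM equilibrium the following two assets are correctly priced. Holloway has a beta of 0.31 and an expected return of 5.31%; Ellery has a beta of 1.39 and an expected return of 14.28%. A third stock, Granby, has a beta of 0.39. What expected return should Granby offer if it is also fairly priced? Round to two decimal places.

5.97%

MRP (SML slope) = (14.28% − 5.31%) / (1.39 − 0.31) = 8.97% / 1.08 = 8.3056%
R_f (intercept) = 5.31% − 0.31 × 8.3056% = 2.7353%
E(R_Granby) = R_f + β × MRP = 2.7353% + 0.39 × 8.3056% = 5.97%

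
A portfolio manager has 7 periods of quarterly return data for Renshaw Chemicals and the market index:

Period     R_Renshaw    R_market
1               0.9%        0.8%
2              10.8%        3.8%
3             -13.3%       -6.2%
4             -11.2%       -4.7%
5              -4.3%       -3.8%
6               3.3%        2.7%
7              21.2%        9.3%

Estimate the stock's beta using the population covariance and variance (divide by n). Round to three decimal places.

Mean R_i = (0.9 + 10.8 − 13.3 − 11.2 − 4.3 + 3.3 + 21.2) / 7 = 1.0571%
Mean R_m = (0.8 + 3.8 − 6.2 − 4.7 − 3.8 + 2.7 + 9.3) / 7 = 0.2714%
Σ(R_i − R̄_i)(R_m − R̄_m) = 397.2614  ⇒  Cov = 397.2614 / 7 = 56.7516
Σ(R_m − R̄_m)² = 183.3143  ⇒  Var(R_m) = 183.3143 / 7 = 26.1878
β = Cov / Var(R_m) = 56.7516 / 26.1878 = 2.1671

2.167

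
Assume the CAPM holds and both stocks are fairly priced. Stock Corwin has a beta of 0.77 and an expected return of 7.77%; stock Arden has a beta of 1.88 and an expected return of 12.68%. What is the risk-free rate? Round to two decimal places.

Both satisfy E(R) = R_f + β·MRP, so the slope of the SML is
MRP = (12.68% − 7.77%) / (1.88 − 0.77) = 4.91% / 1.11 = 4.4234%
R_f = E(R_Corwin) − β_Corwin·MRP = 7.77% − 0.77 × 4.4234% = 4.3640%

4.36%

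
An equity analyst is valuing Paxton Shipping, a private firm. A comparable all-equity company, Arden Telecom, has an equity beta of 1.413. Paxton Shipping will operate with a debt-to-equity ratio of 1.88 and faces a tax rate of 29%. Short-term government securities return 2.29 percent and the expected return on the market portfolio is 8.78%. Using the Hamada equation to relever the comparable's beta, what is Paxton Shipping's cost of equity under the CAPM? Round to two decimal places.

β_L = β_U × [1 + (1 − t)(D/E)] = 1.413 × [1 + (1 − 0.29) × 1.88]
    = 1.413 × [1 + 0.71 × 1.88] = 1.413 × 2.3348 = 3.2991
MRP = 8.78% − 2.29% = 6.49%
E(R) = R_f + β_L × MRP = 2.29% + 3.2991 × 6.49% = 23.70%

23.70%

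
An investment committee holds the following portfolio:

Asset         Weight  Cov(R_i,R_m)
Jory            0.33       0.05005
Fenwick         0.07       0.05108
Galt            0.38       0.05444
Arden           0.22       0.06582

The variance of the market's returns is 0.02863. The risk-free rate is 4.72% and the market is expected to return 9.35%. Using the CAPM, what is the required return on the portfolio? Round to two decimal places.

13.66%

β_Jory = 0.05005 / 0.02863 = 1.7482
β_Fenwick = 0.05108 / 0.02863 = 1.7841
β_Galt = 0.05444 / 0.02863 = 1.9015
β_Arden = 0.06582 / 0.02863 = 2.2990
β_P = Σ w_i β_i = 0.33×1.7482 + 0.07×1.7841 + 0.38×1.9015 + 0.22×2.2990 = 1.9301
MRP = 9.35% − 4.72% = 4.63%
E(R_P) = R_f + β_P × MRP = 4.72% + 1.9301 × 4.63% = 13.66%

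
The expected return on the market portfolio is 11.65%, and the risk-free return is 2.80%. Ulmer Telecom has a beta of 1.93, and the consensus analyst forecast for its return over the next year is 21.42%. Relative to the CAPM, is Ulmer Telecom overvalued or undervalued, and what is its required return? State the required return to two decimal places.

Undervalued; required return 19.88%

MRP = 11.65% − 2.80% = 8.85%
Required return = R_f + β·MRP = 2.80% + 1.93 × 8.85% = 19.88%
Forecast 21.42% > required 19.88% → the stock plots above the SML → undervalued.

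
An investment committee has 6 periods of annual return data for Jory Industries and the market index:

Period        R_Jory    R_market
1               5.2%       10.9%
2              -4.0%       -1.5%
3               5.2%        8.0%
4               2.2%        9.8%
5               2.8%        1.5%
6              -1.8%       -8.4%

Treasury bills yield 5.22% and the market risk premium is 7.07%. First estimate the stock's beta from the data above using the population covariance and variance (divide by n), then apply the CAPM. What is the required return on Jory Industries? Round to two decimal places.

Mean R_i = (5.2 − 4.0 + 5.2 + 2.2 + 2.8 − 1.8) / 6 = 1.6000%
Mean R_m = (10.9 − 1.5 + 8.0 + 9.8 + 1.5 − 8.4) / 6 = 3.3833%
Σ(R_i − R̄_i)(R_m − R̄_m) = 112.6800  ⇒  Cov = 112.6800 / 6 = 18.7800
Σ(R_m − R̄_m)² = 285.2283  ⇒  Var(R_m) = 285.2283 / 6 = 47.5381
β = Cov / Var(R_m) = 18.7800 / 47.5381 = 0.3951
E(R) = R_f + β × MRP = 5.22% + 0.3951 × 7.07% = 8.01%

8.01%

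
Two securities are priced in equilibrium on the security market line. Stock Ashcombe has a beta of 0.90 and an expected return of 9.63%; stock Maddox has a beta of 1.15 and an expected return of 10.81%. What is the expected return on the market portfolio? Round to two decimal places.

10.10%

Both satisfy E(R) = R_f + β·MRP, so the slope of the SML is
MRP = (10.81% − 9.63%) / (1.15 − 0.90) = 1.18% / 0.25 = 4.7200%
R_f = E(R_Ashcombe) − β_Ashcombe·MRP = 9.63% − 0.90 × 4.7200% = 5.3820%
E(R_m) = R_f + MRP = 5.3820% + 4.7200% = 10.10%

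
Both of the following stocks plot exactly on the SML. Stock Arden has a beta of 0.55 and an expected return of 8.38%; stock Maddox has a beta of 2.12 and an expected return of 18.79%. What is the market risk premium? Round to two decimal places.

6.63%

Both satisfy E(R) = R_f + β·MRP, so the slope of the SML is
MRP = (18.79% − 8.38%) / (2.12 − 0.55) = 10.41% / 1.57 = 6.6306%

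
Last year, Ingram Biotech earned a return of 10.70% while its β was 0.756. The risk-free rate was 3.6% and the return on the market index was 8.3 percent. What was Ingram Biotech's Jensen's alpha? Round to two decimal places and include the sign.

+3.55%

Market excess return = 8.3% − 3.6% = 4.70%
CAPM benchmark = R_f + β(R_m − R_f) = 3.6% + 0.756 × 4.7% = 7.1532%
α = actual − benchmark = 10.70% − 7.1532% = +3.55%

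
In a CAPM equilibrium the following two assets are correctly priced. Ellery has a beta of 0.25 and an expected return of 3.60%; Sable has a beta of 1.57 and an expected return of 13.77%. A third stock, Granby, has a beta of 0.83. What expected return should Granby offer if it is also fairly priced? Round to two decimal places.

MRP (SML slope) = (13.77% − 3.60%) / (1.57 − 0.25) = 10.17% / 1.32 = 7.7045%
R_f (intercept) = 3.60% − 0.25 × 7.7045% = 1.6739%
E(R_Granby) = R_f + β × MRP = 1.6739% + 0.83 × 7.7045% = 8.07%

8.07%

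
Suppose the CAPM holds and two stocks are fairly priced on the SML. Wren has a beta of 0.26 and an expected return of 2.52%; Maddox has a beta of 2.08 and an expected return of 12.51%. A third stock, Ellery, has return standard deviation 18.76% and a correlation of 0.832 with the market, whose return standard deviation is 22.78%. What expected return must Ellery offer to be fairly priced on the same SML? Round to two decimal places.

MRP = (12.51% − 2.52%) / (2.08 − 0.26) = 5.4890%
R_f = 2.52% − 0.26 × 5.4890% = 1.0929%
β_Ellery = ρ·σ_i/σ_m = 0.832 × 18.76 / 22.78 = 0.6852
E(R_Ellery) = R_f + β × MRP = 1.0929% + 0.6852 × 5.4890% = 4.85%

4.85%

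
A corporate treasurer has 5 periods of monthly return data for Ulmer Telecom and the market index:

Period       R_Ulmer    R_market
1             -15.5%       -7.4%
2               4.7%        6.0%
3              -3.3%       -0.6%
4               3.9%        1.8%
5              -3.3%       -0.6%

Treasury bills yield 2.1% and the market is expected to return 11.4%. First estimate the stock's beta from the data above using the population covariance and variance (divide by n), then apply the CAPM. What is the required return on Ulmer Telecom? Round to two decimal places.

17.02%

Mean R_i = (-15.5 + 4.7 − 3.3 + 3.9 − 3.3) / 5 = -2.7000%
Mean R_m = (-7.4 + 6.0 − 0.6 + 1.8 − 0.6) / 5 = -0.1600%
Σ(R_i − R̄_i)(R_m − R̄_m) = 151.7200  ⇒  Cov = 151.7200 / 5 = 30.3440
Σ(R_m − R̄_m)² = 94.5920  ⇒  Var(R_m) = 94.5920 / 5 = 18.9184
β = Cov / Var(R_m) = 30.3440 / 18.9184 = 1.6039
MRP = 11.4% − 2.1% = 9.30%
E(R) = R_f + β × MRP = 2.1% + 1.6039 × 9.3% = 17.02%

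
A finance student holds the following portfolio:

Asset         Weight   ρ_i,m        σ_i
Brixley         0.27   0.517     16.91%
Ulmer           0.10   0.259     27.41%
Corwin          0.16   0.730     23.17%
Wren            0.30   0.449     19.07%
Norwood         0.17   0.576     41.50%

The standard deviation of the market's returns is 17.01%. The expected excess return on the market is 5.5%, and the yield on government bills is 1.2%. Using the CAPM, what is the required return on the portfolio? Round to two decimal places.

5.21%

β_Brixley = 0.517 × 16.91% / 17.01% = 0.5140
β_Ulmer = 0.259 × 27.41% / 17.01% = 0.4174
β_Corwin = 0.730 × 23.17% / 17.01% = 0.9944
β_Wren = 0.449 × 19.07% / 17.01% = 0.5034
β_Norwood = 0.576 × 41.50% / 17.01% = 1.4053
β_P = Σ w_i β_i = 0.27×0.5140 + 0.10×0.4174 + 0.16×0.9944 + 0.30×0.5034 + 0.17×1.4053 = 0.7295
E(R_P) = R_f + β_P × MRP = 1.2% + 0.7295 × 5.5% = 5.21%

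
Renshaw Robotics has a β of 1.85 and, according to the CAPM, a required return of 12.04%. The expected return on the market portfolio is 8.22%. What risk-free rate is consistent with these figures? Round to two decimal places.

E(R) = R_f + β(E(R_m) − R_f) = R_f(1 − β) + β·E(R_m)
12.04% = R_f × (1 − 1.85) + 1.85 × 8.22%
12.04% = R_f × -0.85 + 15.2070%
R_f = (12.04% − 15.2070%) / -0.85 = 3.73%

3.73%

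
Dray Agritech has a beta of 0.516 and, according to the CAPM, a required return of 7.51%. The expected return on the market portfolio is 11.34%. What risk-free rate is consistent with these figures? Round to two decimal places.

3.43%

E(R) = R_f + β(E(R_m) − R_f) = R_f(1 − β) + β·E(R_m)
7.51% = R_f × (1 − 0.516) + 0.516 × 11.34%
7.51% = R_f × 0.484 + 5.85144%
R_f = (7.51% − 5.85144%) / 0.484 = 3.43%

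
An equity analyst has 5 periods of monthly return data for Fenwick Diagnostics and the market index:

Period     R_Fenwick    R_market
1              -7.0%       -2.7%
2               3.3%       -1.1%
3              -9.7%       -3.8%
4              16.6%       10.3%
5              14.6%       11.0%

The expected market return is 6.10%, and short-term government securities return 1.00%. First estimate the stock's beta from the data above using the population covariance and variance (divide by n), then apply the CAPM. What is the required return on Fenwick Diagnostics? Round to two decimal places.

9.04%

Mean R_i = (-7.0 + 3.3 − 9.7 + 16.6 + 14.6) / 5 = 3.5600%
Mean R_m = (-2.7 − 1.1 − 3.8 + 10.3 + 11.0) / 5 = 2.7400%
Σ(R_i − R̄_i)(R_m − R̄_m) = 334.9380  ⇒  Cov = 334.9380 / 5 = 66.9876
Σ(R_m − R̄_m)² = 212.4920  ⇒  Var(R_m) = 212.4920 / 5 = 42.4984
β = Cov / Var(R_m) = 66.9876 / 42.4984 = 1.5762
MRP = 6.10% − 1.00% = 5.10%
E(R) = R_f + β × MRP = 1.00% + 1.5762 × 5.10% = 9.04%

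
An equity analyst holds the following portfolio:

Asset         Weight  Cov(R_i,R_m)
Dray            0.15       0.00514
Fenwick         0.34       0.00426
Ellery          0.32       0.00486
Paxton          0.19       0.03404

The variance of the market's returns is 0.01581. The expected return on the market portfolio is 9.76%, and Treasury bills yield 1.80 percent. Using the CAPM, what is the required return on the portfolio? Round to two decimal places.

β_Dray = 0.00514 / 0.01581 = 0.3251
β_Fenwick = 0.00426 / 0.01581 = 0.2694
β_Ellery = 0.00486 / 0.01581 = 0.3074
β_Paxton = 0.03404 / 0.01581 = 2.1531
β_P = Σ w_i β_i = 0.15×0.3251 + 0.34×0.2694 + 0.32×0.3074 + 0.19×2.1531 = 0.6478
MRP = 9.76% − 1.80% = 7.96%
E(R_P) = R_f + β_P × MRP = 1.80% + 0.6478 × 7.96% = 6.96%

6.96%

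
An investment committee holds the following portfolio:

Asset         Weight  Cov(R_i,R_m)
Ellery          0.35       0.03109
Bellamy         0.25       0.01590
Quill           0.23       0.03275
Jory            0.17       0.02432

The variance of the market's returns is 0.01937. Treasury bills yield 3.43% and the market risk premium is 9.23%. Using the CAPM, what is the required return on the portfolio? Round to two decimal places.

16.07%

β_Ellery = 0.03109 / 0.01937 = 1.6051
β_Bellamy = 0.01590 / 0.01937 = 0.8209
β_Quill = 0.03275 / 0.01937 = 1.6908
β_Jory = 0.02432 / 0.01937 = 1.2555
β_P = Σ w_i β_i = 0.35×1.6051 + 0.25×0.8209 + 0.23×1.6908 + 0.17×1.2555 = 1.3693
E(R_P) = R_f + β_P × MRP = 3.43% + 1.3693 × 9.23% = 16.07%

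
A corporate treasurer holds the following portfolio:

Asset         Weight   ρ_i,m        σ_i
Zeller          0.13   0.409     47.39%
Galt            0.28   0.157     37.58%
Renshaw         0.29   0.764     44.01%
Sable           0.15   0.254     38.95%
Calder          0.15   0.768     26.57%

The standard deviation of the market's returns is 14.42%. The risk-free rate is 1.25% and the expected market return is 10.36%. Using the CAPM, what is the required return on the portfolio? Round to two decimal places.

β_Zeller = 0.409 × 47.39% / 14.42% = 1.3441
β_Galt = 0.157 × 37.58% / 14.42% = 0.4092
β_Renshaw = 0.764 × 44.01% / 14.42% = 2.3317
β_Sable = 0.254 × 38.95% / 14.42% = 0.6861
β_Calder = 0.768 × 26.57% / 14.42% = 1.4151
β_P = Σ w_i β_i = 0.13×1.3441 + 0.28×0.4092 + 0.29×2.3317 + 0.15×0.6861 + 0.15×1.4151 = 1.2807
MRP = 10.36% − 1.25% = 9.11%
E(R_P) = R_f + β_P × MRP = 1.25% + 1.2807 × 9.11% = 12.92%

12.92%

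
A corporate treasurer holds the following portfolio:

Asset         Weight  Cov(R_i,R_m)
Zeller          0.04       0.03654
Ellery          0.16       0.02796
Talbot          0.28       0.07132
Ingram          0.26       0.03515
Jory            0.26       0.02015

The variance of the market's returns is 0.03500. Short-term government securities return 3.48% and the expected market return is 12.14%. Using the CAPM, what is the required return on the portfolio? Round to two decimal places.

β_Zeller = 0.03654 / 0.03500 = 1.0440
β_Ellery = 0.02796 / 0.03500 = 0.7989
β_Talbot = 0.07132 / 0.03500 = 2.0377
β_Ingram = 0.03515 / 0.03500 = 1.0043
β_Jory = 0.02015 / 0.03500 = 0.5757
β_P = Σ w_i β_i = 0.04×1.0440 + 0.16×0.7989 + 0.28×2.0377 + 0.26×1.0043 + 0.26×0.5757 = 1.1509
MRP = 12.14% − 3.48% = 8.66%
E(R_P) = R_f + β_P × MRP = 3.48% + 1.1509 × 8.66% = 13.45%

13.45%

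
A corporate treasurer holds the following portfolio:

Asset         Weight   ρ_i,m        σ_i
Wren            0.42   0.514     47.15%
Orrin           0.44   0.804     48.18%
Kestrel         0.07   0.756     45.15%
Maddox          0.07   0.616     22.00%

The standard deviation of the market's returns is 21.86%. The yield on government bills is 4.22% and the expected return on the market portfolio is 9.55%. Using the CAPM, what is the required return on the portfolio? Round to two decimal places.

11.67%

β_Wren = 0.514 × 47.15% / 21.86% = 1.1087
β_Orrin = 0.804 × 48.18% / 21.86% = 1.7720
β_Kestrel = 0.756 × 45.15% / 21.86% = 1.5615
β_Maddox = 0.616 × 22.00% / 21.86% = 0.6199
β_P = Σ w_i β_i = 0.42×1.1087 + 0.44×1.7720 + 0.07×1.5615 + 0.07×0.6199 = 1.3980
MRP = 9.55% − 4.22% = 5.33%
E(R_P) = R_f + β_P × MRP = 4.22% + 1.3980 × 5.33% = 11.67%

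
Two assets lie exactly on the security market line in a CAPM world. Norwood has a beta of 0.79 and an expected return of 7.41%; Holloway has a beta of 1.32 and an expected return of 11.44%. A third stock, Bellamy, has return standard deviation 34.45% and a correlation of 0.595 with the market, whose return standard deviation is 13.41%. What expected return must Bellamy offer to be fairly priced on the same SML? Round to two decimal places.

13.03%

MRP = (11.44% − 7.41%) / (1.32 − 0.79) = 7.6038%
R_f = 7.41% − 0.79 × 7.6038% = 1.4030%
β_Bellamy = ρ·σ_i/σ_m = 0.595 × 34.45 / 13.41 = 1.5285
E(R_Bellamy) = R_f + β × MRP = 1.4030% + 1.5285 × 7.6038% = 13.03%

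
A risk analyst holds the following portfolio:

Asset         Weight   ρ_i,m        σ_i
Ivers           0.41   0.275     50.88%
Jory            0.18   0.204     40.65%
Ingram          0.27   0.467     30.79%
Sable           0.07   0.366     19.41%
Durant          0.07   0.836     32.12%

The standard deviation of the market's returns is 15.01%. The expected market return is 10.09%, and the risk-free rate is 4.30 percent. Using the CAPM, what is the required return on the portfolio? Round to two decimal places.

β_Ivers = 0.275 × 50.88% / 15.01% = 0.9322
β_Jory = 0.204 × 40.65% / 15.01% = 0.5525
β_Ingram = 0.467 × 30.79% / 15.01% = 0.9580
β_Sable = 0.366 × 19.41% / 15.01% = 0.4733
β_Durant = 0.836 × 32.12% / 15.01% = 1.7890
β_P = Σ w_i β_i = 0.41×0.9322 + 0.18×0.5525 + 0.27×0.9580 + 0.07×0.4733 + 0.07×1.7890 = 0.8987
MRP = 10.09% − 4.30% = 5.79%
E(R_P) = R_f + β_P × MRP = 4.30% + 0.8987 × 5.79% = 9.50%

9.50%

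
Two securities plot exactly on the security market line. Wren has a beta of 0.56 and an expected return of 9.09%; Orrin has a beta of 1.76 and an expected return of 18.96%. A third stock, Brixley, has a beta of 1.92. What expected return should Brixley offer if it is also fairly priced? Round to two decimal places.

20.28%

MRP (SML slope) = (18.96% − 9.09%) / (1.76 − 0.56) = 9.87% / 1.20 = 8.2250%
R_f (intercept) = 9.09% − 0.56 × 8.2250% = 4.4840%
E(R_Brixley) = R_f + β × MRP = 4.4840% + 1.92 × 8.2250% = 20.28%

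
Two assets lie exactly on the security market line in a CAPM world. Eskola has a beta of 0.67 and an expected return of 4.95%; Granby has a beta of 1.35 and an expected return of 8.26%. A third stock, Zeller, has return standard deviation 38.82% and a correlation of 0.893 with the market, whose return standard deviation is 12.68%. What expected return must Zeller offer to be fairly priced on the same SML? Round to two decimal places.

MRP = (8.26% − 4.95%) / (1.35 − 0.67) = 4.8676%
R_f = 4.95% − 0.67 × 4.8676% = 1.6887%
β_Zeller = ρ·σ_i/σ_m = 0.893 × 38.82 / 12.68 = 2.7339
E(R_Zeller) = R_f + β × MRP = 1.6887% + 2.7339 × 4.8676% = 15.00%

15.00%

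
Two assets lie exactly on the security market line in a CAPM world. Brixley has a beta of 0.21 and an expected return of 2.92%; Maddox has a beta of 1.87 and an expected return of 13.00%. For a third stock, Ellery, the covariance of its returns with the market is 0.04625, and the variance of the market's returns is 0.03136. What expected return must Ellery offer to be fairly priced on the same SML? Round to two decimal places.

MRP = (13.00% − 2.92%) / (1.87 − 0.21) = 6.0723%
R_f = 2.92% − 0.21 × 6.0723% = 1.6448%
β_Ellery = Cov / Var(R_m) = 0.04625 / 0.03136 = 1.4748
E(R_Ellery) = R_f + β × MRP = 1.6448% + 1.4748 × 6.0723% = 10.60%

10.60%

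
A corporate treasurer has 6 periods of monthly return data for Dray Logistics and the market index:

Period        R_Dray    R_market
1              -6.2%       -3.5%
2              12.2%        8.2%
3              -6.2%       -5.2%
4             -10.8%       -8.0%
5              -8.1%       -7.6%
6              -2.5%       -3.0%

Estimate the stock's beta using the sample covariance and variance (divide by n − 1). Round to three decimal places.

1.364

Mean R_i = (-6.2 + 12.2 − 6.2 − 10.8 − 8.1 − 2.5) / 6 = -3.6000%
Mean R_m = (-3.5 + 8.2 − 5.2 − 8.0 − 7.6 − 3.0) / 6 = -3.1833%
Σ(R_i − R̄_i)(R_m − R̄_m) = 240.6800  ⇒  Cov = 240.6800 / 5 = 48.1360
Σ(R_m − R̄_m)² = 176.4883  ⇒  Var(R_m) = 176.4883 / 5 = 35.2977
β = Cov / Var(R_m) = 48.1360 / 35.2977 = 1.3637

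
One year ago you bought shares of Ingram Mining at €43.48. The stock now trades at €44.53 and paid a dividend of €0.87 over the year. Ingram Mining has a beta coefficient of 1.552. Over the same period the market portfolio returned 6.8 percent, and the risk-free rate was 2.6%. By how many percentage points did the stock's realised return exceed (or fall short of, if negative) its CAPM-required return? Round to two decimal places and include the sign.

Realised HPR = (P1 + D1 − P0) / P0 = (44.53 + 0.87 − 43.48) / 43.48 = 1.92 / 43.48 = 4.4158%
MRP = 6.8% − 2.6% = 4.20%
CAPM required = R_f + β·MRP = 2.6% + 1.552 × 4.2% = 9.1184%
α = realised − required = 4.4158% − 9.1184% = -4.70%

-4.70%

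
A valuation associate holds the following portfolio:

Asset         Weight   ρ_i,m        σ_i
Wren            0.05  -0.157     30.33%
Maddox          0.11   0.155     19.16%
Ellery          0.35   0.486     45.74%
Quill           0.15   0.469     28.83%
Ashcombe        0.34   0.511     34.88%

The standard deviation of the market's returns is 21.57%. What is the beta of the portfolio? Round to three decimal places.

β_Wren = -0.157 × 30.33% / 21.57% = -0.2208
β_Maddox = 0.155 × 19.16% / 21.57% = 0.1377
β_Ellery = 0.486 × 45.74% / 21.57% = 1.0306
β_Quill = 0.469 × 28.83% / 21.57% = 0.6269
β_Ashcombe = 0.511 × 34.88% / 21.57% = 0.8263
β_P = Σ w_i β_i = 0.05×-0.2208 + 0.11×0.1377 + 0.35×1.0306 + 0.15×0.6269 + 0.34×0.8263 = 0.7398

0.740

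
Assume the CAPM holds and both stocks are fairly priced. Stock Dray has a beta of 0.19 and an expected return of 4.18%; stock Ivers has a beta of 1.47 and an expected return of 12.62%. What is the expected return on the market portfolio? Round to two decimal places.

Both satisfy E(R) = R_f + β·MRP, so the slope of the SML is
MRP = (12.62% − 4.18%) / (1.47 − 0.19) = 8.44% / 1.28 = 6.5938%
R_f = E(R_Dray) − β_Dray·MRP = 4.18% − 0.19 × 6.5938% = 2.9272%
E(R_m) = R_f + MRP = 2.9272% + 6.5938% = 9.52%

9.52%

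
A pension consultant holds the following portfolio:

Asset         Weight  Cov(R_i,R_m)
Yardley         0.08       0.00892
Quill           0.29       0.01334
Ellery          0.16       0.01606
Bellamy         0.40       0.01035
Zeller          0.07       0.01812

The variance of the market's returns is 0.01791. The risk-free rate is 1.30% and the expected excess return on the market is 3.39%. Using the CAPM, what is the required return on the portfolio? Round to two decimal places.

3.68%

β_Yardley = 0.00892 / 0.01791 = 0.4980
β_Quill = 0.01334 / 0.01791 = 0.7448
β_Ellery = 0.01606 / 0.01791 = 0.8967
β_Bellamy = 0.01035 / 0.01791 = 0.5779
β_Zeller = 0.01812 / 0.01791 = 1.0117
β_P = Σ w_i β_i = 0.08×0.4980 + 0.29×0.7448 + 0.16×0.8967 + 0.40×0.5779 + 0.07×1.0117 = 0.7013
E(R_P) = R_f + β_P × MRP = 1.30% + 0.7013 × 3.39% = 3.68%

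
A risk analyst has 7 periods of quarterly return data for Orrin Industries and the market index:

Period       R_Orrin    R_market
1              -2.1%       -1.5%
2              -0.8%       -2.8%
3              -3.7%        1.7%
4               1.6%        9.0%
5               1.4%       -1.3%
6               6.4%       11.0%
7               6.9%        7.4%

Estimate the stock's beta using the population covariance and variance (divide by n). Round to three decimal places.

Mean R_i = (-2.1 − 0.8 − 3.7 + 1.6 + 1.4 + 6.4 + 6.9) / 7 = 1.3857%
Mean R_m = (-1.5 − 2.8 + 1.7 + 9.0 − 1.3 + 11.0 + 7.4) / 7 = 3.3571%
Σ(R_i − R̄_i)(R_m − R̄_m) = 100.5757  ⇒  Cov = 100.5757 / 7 = 14.3680
Σ(R_m − R̄_m)² = 192.5371  ⇒  Var(R_m) = 192.5371 / 7 = 27.5053
β = Cov / Var(R_m) = 14.3680 / 27.5053 = 0.5224

0.522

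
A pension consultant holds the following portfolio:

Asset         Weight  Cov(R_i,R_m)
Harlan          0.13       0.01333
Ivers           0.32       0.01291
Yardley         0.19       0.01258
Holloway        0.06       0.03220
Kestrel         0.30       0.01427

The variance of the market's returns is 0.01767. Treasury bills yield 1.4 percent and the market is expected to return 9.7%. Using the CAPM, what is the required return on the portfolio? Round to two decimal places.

8.20%

β_Harlan = 0.01333 / 0.01767 = 0.7544
β_Ivers = 0.01291 / 0.01767 = 0.7306
β_Yardley = 0.01258 / 0.01767 = 0.7119
β_Holloway = 0.03220 / 0.01767 = 1.8223
β_Kestrel = 0.01427 / 0.01767 = 0.8076
β_P = Σ w_i β_i = 0.13×0.7544 + 0.32×0.7306 + 0.19×0.7119 + 0.06×1.8223 + 0.30×0.8076 = 0.8187
MRP = 9.7% − 1.4% = 8.30%
E(R_P) = R_f + β_P × MRP = 1.4% + 0.8187 × 8.3% = 8.20%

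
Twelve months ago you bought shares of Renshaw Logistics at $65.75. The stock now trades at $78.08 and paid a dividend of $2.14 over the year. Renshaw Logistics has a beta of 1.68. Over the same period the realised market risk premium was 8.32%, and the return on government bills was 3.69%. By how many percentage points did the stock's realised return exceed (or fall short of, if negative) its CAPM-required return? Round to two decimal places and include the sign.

Realised HPR = (P1 + D1 − P0) / P0 = (78.08 + 2.14 − 65.75) / 65.75 = 14.47 / 65.75 = 22.0076%
CAPM required = R_f + β·MRP = 3.69% + 1.68 × 8.32% = 17.6676%
α = realised − required = 22.0076% − 17.6676% = +4.34%

+4.34%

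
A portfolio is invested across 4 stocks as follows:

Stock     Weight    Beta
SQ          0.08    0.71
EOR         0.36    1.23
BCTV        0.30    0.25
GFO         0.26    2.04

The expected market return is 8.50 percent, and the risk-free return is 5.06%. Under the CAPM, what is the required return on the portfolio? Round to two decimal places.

8.86%

β_P = Σ w_i β_i = 0.08×0.71 + 0.36×1.23 + 0.30×0.25 + 0.26×2.04 = 1.1050
MRP = 8.50% − 5.06% = 3.44%
E(R_P) = R_f + β_P × MRP = 5.06% + 1.1050 × 3.44% = 8.86%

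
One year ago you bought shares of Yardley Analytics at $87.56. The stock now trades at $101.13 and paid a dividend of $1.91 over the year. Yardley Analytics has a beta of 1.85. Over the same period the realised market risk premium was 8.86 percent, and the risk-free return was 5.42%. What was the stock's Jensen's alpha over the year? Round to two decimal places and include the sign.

-4.13%

Realised HPR = (P1 + D1 − P0) / P0 = (101.13 + 1.91 − 87.56) / 87.56 = 15.48 / 87.56 = 17.6793%
CAPM required = R_f + β·MRP = 5.42% + 1.85 × 8.86% = 21.8110%
α = realised − required = 17.6793% − 21.8110% = -4.13%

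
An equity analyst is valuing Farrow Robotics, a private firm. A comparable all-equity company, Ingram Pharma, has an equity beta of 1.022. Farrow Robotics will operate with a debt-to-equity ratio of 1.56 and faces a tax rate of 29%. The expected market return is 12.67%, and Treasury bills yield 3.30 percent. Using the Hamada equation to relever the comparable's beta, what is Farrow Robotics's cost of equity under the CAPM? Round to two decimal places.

23.48%

β_L = β_U × [1 + (1 − t)(D/E)] = 1.022 × [1 + (1 − 0.29) × 1.56]
    = 1.022 × [1 + 0.71 × 1.56] = 1.022 × 2.1076 = 2.1540
MRP = 12.67% − 3.30% = 9.37%
E(R) = R_f + β_L × MRP = 3.30% + 2.1540 × 9.37% = 23.48%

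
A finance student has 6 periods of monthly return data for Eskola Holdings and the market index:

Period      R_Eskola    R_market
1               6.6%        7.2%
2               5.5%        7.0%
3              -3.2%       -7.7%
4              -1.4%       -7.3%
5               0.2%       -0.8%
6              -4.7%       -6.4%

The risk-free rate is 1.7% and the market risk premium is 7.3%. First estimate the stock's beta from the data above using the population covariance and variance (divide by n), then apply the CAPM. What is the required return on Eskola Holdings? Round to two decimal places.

Mean R_i = (6.6 + 5.5 − 3.2 − 1.4 + 0.2 − 4.7) / 6 = 0.5000%
Mean R_m = (7.2 + 7.0 − 7.7 − 7.3 − 0.8 − 6.4) / 6 = -1.3333%
Σ(R_i − R̄_i)(R_m − R̄_m) = 154.8000  ⇒  Cov = 154.8000 / 6 = 25.8000
Σ(R_m − R̄_m)² = 244.3533  ⇒  Var(R_m) = 244.3533 / 6 = 40.7256
β = Cov / Var(R_m) = 25.8000 / 40.7256 = 0.6335
E(R) = R_f + β × MRP = 1.7% + 0.6335 × 7.3% = 6.32%

6.32%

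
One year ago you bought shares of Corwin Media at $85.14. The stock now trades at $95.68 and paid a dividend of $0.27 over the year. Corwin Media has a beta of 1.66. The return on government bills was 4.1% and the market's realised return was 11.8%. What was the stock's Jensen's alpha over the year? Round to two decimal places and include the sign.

-4.19%

Realised HPR = (P1 + D1 − P0) / P0 = (95.68 + 0.27 − 85.14) / 85.14 = 10.81 / 85.14 = 12.6967%
MRP = 11.8% − 4.1% = 7.70%
CAPM required = R_f + β·MRP = 4.1% + 1.66 × 7.7% = 16.8820%
α = realised − required = 12.6967% − 16.8820% = -4.19%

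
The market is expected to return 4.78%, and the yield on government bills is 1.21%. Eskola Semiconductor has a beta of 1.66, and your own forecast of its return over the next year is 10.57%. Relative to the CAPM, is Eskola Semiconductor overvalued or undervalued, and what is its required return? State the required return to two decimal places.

Undervalued; required return 7.14%

MRP = 4.78% − 1.21% = 3.57%
Required return = R_f + β·MRP = 1.21% + 1.66 × 3.57% = 7.14%
Forecast 10.57% > required 7.14% → the stock plots above the SML → undervalued.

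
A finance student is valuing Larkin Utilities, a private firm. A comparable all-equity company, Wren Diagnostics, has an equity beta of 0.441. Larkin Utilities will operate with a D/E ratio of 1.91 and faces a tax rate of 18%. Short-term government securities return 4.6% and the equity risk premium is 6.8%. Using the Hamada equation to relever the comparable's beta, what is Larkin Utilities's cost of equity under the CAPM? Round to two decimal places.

12.30%

β_L = β_U × [1 + (1 − t)(D/E)] = 0.441 × [1 + (1 − 0.18) × 1.91]
    = 0.441 × [1 + 0.82 × 1.91] = 0.441 × 2.5662 = 1.1317
E(R) = R_f + β_L × MRP = 4.6% + 1.1317 × 6.8% = 12.30%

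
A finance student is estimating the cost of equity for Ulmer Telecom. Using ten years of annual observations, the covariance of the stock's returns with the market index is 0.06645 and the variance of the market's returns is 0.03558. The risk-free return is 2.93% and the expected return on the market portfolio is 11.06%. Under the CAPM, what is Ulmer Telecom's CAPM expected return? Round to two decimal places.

β = Cov(R_i, R_m) / Var(R_m) = 0.06645 / 0.03558 = 1.8676
MRP = 11.06% − 2.93% = 8.13%
E(R) = R_f + β × MRP = 2.93% + 1.8676 × 8.13% = 18.11%

18.11%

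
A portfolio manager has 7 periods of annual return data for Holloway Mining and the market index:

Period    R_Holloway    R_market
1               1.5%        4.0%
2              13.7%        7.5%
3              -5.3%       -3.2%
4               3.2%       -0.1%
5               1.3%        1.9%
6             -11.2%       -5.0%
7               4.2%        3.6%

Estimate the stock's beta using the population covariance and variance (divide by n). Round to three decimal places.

Mean R_i = (1.5 + 13.7 − 5.3 + 3.2 + 1.3 − 11.2 + 4.2) / 7 = 1.0571%
Mean R_m = (4.0 + 7.5 − 3.2 − 0.1 + 1.9 − 5.0 + 3.6) / 7 = 1.2429%
Σ(R_i − R̄_i)(R_m − R̄_m) = 189.7829  ⇒  Cov = 189.7829 / 7 = 27.1118
Σ(R_m − R̄_m)² = 113.2571  ⇒  Var(R_m) = 113.2571 / 7 = 16.1796
β = Cov / Var(R_m) = 27.1118 / 16.1796 = 1.6757

1.676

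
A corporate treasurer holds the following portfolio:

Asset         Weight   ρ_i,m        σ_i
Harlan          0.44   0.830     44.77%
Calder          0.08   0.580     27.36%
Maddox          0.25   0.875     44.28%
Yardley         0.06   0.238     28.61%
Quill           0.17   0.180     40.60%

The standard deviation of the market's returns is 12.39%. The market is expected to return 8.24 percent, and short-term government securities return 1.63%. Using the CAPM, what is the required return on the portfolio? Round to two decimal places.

β_Harlan = 0.830 × 44.77% / 12.39% = 2.9991
β_Calder = 0.580 × 27.36% / 12.39% = 1.2808
β_Maddox = 0.875 × 44.28% / 12.39% = 3.1271
β_Yardley = 0.238 × 28.61% / 12.39% = 0.5496
β_Quill = 0.180 × 40.60% / 12.39% = 0.5898
β_P = Σ w_i β_i = 0.44×2.9991 + 0.08×1.2808 + 0.25×3.1271 + 0.06×0.5496 + 0.17×0.5898 = 2.3371
MRP = 8.24% − 1.63% = 6.61%
E(R_P) = R_f + β_P × MRP = 1.63% + 2.3371 × 6.61% = 17.08%

17.08%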